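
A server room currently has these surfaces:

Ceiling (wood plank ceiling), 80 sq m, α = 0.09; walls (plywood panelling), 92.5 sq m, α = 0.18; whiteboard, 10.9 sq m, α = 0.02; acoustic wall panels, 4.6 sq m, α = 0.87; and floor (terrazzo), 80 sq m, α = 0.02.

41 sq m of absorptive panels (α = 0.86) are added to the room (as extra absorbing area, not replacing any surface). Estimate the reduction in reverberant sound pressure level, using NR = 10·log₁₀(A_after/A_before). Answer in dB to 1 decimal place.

3.4 dB

A_before = Σ Sᵢαᵢ = 80·0.09 + 92.5·0.18 + 10.9·0.02 + 4.6·0.87 + 80·0.02 = 29.670 sabins.
Treatment contributes 41·0.86 = 35.260 sabins.
A_after = 29.670 + 35.260 = 64.930 sabins.
Reduction = 10 log₁₀(A_after/A_before) = 10 log₁₀(2.1884) = 3.4 dB.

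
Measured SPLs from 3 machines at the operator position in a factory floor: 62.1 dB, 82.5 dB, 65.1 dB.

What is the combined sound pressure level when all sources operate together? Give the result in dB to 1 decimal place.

Sum in the linear (power) domain: Σ 10^(Lᵢ/10) = 10^(62.1/10) + 10^(82.5/10) + 10^(65.1/10) = 1.827e+08.
Back to dB: 10·log₁₀ Σ = 82.6 dB.

82.6 dB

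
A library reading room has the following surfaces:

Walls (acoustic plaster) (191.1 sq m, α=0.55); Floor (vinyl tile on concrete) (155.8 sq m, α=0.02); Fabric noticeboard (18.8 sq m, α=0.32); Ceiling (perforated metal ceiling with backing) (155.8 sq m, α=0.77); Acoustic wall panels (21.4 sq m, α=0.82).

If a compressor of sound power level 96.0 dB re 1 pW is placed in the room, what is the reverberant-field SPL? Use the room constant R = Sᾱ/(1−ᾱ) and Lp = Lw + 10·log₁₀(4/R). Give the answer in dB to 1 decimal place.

75.3 dB

Σ(Sᵢαᵢ) = 191.1·0.55 + 155.8·0.02 + 18.8·0.32 + 155.8·0.77 + 21.4·0.82 = 251.751; total area S = 542.9 sq m.
ᾱ = 0.4637, so room constant R = A/(1−ᾱ) = 469.422 sq m.
Lp = Lw + 10 log₁₀(4/R) = 96.0 -20.70 = 75.3 dB.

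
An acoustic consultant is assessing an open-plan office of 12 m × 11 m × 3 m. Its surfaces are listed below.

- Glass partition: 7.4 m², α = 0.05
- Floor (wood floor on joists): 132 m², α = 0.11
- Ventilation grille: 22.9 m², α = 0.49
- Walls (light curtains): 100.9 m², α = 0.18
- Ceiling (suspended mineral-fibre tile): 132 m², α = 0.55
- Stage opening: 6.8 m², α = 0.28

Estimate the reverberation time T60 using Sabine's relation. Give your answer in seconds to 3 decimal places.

0.537 sec

Total absorption A = 7.4*0.05 + 132*0.11 + 22.9*0.49 + 100.9*0.18 + 132*0.55 + 6.8*0.28
  = 0.370 + 14.520 + 11.221 + 18.162 + 72.600 + 1.904 = 118.777 m² sabins.
Volume V = 12 × 11 × 3 = 396 m³.
Sabine: RT60 = 0.161 × 396 / 118.777 = 0.537 s.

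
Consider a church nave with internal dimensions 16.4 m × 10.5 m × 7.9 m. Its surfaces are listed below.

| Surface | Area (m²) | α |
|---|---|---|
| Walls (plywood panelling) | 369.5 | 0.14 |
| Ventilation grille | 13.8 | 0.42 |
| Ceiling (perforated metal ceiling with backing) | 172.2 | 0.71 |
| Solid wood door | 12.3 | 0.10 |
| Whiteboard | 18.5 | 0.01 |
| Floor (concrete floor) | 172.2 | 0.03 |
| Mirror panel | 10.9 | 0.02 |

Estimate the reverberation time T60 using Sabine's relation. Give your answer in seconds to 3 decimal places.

A = Σ Sᵢαᵢ = 369.5*0.14 + 13.8*0.42 + 172.2*0.71 + 12.3*0.10 + 18.5*0.01 + 172.2*0.03 + 10.9*0.02 = 186.587 sabins.
V = 16.4·10.5·7.9 = 1360.38 m³.
T = 0.161 V/A = 0.161·1360.38/186.587 = 1.174 s.

1.174 sec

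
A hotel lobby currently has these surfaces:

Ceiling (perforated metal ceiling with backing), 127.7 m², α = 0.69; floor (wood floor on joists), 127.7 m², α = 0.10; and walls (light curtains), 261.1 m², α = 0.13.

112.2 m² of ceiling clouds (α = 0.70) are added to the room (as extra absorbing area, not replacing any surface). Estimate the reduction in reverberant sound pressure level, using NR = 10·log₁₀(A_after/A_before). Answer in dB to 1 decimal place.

Equivalent absorption area: A_before = 127.7*0.69 + 127.7*0.10 + 261.1*0.13 = 134.826 m².
Treatment contributes 112.2·0.70 = 78.540 sabins.
A_after = 134.826 + 78.540 = 213.366 sabins.
Reduction = 10 log₁₀(A_after/A_before) = 10 log₁₀(1.5825) = 2.0 dB.

2.0 dB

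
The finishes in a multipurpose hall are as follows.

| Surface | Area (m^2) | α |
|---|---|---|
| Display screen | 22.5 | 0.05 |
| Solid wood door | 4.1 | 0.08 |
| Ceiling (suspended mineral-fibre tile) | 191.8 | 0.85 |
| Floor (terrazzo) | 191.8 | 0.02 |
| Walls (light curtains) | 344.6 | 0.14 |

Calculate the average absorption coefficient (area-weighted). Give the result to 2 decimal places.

S = Σ Sᵢ = 22.5 + 4.1 + 191.8 + 191.8 + 344.6 = 754.8 m^2.
A = 22.5*0.05 + 4.1*0.08 + 191.8*0.85 + 191.8*0.02 + 344.6*0.14 = 216.563 sabins.
ᾱ = A/S = 0.29.

0.29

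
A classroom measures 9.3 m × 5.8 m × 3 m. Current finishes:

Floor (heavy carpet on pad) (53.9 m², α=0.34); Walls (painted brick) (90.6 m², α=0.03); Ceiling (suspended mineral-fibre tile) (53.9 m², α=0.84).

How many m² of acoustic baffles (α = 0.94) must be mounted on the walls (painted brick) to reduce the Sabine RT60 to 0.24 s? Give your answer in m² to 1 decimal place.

Total absorption A₁ = 53.9×0.34 + 90.6×0.03 + 53.9×0.84
  = 18.326 + 2.718 + 45.276 = 66.320 m² sabins.
V = 161.82 m³. Target absorption A₂ = 0.161 × 161.82 / 0.24 = 108.554 sabins.
ΔA needed = 108.554 − 66.320 = 42.234 sabins.
Net gain per m²: Δα = 0.94 − 0.03 = 0.91.
Panel area = 42.234 / 0.91 = 46.4 m².

46.4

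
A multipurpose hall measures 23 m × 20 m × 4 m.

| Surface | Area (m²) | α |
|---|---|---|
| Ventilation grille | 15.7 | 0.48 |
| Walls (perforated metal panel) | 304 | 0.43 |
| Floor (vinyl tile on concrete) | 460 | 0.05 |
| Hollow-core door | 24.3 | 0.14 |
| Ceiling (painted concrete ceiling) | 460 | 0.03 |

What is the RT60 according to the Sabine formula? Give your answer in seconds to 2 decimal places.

1.66 s

A = Σ Sᵢαᵢ = 15.7*0.48 + 304*0.43 + 460*0.05 + 24.3*0.14 + 460*0.03 = 178.458 sabins.
V = 23·20·4 = 1840 m³.
RT60 = 0.161 · V / A = 0.161 × 1840 / 178.458 = 1.66 s.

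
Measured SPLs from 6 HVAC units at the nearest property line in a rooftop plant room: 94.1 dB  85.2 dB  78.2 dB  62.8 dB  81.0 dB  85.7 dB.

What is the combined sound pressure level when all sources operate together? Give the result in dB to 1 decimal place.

95.4 dB

Sum in the linear (power) domain: Σ 10^(Lᵢ/10) = 10^(94.1/10) + 10^(85.2/10) + 10^(78.2/10) + 10^(62.8/10) + 10^(81.0/10) + 10^(85.7/10) = 3.467e+09.
Combined level = 10 log₁₀(3.467e+09) = 95.4 dB.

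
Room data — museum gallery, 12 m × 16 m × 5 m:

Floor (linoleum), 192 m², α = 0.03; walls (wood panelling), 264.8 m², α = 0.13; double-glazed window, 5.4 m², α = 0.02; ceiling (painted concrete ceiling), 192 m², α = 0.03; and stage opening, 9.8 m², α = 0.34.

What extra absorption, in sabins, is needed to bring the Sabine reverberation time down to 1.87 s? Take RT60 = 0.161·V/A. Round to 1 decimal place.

Total absorption A₁ = 192*0.03 + 264.8*0.13 + 5.4*0.02 + 192*0.03 + 9.8*0.34
  = 5.760 + 34.424 + 0.108 + 5.760 + 3.332 = 49.384 m² sabins.
For T = 1.87 s, need A₂ = 0.161·V/T = 0.161·960/1.87 = 82.652 sabins.
ΔA = A₂ − A₁ = 82.652 − 49.384 = 33.3 sabins.

33.3 sabins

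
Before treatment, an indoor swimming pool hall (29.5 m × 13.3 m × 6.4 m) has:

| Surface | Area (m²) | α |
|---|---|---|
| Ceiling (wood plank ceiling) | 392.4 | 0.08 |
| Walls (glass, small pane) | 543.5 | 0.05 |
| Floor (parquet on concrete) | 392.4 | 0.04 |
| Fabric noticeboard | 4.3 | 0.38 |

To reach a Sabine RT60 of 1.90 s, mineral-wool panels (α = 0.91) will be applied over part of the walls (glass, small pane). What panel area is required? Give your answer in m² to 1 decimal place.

A₁ = Σ Sᵢαᵢ = 392.4·0.08 + 543.5·0.05 + 392.4·0.04 + 4.3·0.38 = 75.897 sabins.
Required A₂ = 0.161·2511.04/1.90 = 212.778 sabins.
Absorption to add: 212.778 − 75.897 = 136.881 sabins.
Net gain per m²: Δα = 0.91 − 0.05 = 0.86.
Area = ΔA/Δα = 136.881/0.86 = 159.2 m².

159.2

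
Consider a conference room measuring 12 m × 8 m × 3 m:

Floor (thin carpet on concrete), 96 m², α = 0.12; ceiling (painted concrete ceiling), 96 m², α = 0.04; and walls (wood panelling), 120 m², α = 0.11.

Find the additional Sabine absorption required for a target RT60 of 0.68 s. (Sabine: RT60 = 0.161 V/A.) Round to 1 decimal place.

Equivalent absorption area: A₁ = 96*0.12 + 96*0.04 + 120*0.11 = 28.560 m².
Target A₂ = 0.161·288/0.68 = 68.188 sabins (V = 288 m³).
Shortfall: 68.188 − 28.560 = 39.6 sabins.

39.6 sabins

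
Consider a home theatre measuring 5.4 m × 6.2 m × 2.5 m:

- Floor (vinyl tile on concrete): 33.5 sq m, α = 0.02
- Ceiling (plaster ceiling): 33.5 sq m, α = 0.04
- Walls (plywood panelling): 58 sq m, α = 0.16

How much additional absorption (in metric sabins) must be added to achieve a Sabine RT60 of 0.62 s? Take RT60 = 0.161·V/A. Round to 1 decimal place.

A₁ = Σ Sᵢαᵢ = 33.5*0.02 + 33.5*0.04 + 58*0.16 = 11.290 sabins.
V = 83.7 m³. Required absorption A₂ = 0.161 × 83.7 / 0.62 = 21.735 sabins.
ΔA = A₂ − A₁ = 21.735 − 11.290 = 10.4 sabins.

10.4 sabins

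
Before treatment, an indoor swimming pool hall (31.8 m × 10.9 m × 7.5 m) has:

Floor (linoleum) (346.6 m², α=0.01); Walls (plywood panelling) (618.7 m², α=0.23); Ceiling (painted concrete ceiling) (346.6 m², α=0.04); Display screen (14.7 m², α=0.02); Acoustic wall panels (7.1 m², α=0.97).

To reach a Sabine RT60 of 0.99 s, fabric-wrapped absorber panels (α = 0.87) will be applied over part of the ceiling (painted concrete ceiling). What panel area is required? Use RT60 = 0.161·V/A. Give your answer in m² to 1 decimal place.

Equivalent absorption area: A₁ = 346.6·0.01 + 618.7·0.23 + 346.6·0.04 + 14.7·0.02 + 7.1·0.97 = 166.812 m².
Required A₂ = 0.161·2599.65/0.99 = 422.771 sabins.
Absorption to add: 422.771 − 166.812 = 255.959 sabins.
Net gain per m²: Δα = 0.87 − 0.04 = 0.83.
Panel area = 255.959 / 0.83 = 308.4 m².

308.4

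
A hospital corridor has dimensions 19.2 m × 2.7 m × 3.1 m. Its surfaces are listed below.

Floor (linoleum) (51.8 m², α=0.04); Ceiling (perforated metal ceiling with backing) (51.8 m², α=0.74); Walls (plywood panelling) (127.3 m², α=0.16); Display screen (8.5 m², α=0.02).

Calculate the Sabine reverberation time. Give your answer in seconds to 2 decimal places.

0.42 sec

A = Σ Sᵢαᵢ = 51.8×0.04 + 51.8×0.74 + 127.3×0.16 + 8.5×0.02 = 60.942 sabins.
V = 19.2·2.7·3.1 = 160.704 m³.
Sabine: RT60 = 0.161 × 160.704 / 60.942 = 0.42 s.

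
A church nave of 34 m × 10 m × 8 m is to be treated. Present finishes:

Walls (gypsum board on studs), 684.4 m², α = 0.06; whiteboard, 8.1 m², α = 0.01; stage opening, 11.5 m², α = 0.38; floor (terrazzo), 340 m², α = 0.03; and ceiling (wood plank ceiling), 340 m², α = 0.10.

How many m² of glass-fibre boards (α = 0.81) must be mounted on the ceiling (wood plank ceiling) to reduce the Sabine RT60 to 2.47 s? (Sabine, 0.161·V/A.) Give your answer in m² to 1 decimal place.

Summing Sᵢαᵢ: 41.064 + 0.081 + 4.370 + 10.200 + 34.000 → A₁ = 89.715 sabins.
Required A₂ = 0.161·2720/2.47 = 177.296 sabins.
ΔA needed = 177.296 − 89.715 = 87.581 sabins.
Each m² of panel replacing the ceiling (wood plank ceiling) adds (0.81 − 0.10) = 0.71 sabins.
Area = ΔA/Δα = 87.581/0.71 = 123.4 m².

123.4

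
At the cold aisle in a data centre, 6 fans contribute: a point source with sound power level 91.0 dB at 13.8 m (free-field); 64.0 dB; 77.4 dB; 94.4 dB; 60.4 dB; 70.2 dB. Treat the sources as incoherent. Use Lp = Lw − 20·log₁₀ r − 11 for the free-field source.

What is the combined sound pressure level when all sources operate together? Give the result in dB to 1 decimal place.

Source at 13.8 m: Lp = 91.0 − 20·log₁₀(13.8) − 11 = 57.2 dB.
Sum in the linear (power) domain: Σ 10^(Lᵢ/10) = 10^(57.2/10) + 10^(64.0/10) + 10^(77.4/10) + 10^(94.4/10) + 10^(60.4/10) + 10^(70.2/10) = 2.824e+09.
Back to dB: 10·log₁₀ Σ = 94.5 dB.

94.5 dB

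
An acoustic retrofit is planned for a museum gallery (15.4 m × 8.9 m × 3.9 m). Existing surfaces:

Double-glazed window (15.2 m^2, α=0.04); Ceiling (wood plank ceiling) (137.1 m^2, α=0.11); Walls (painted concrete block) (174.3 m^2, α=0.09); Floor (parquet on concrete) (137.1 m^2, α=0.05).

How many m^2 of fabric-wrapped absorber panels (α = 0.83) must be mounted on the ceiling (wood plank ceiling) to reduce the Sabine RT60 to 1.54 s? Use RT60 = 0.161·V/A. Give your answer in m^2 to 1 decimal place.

Equivalent absorption area: A₁ = 15.2×0.04 + 137.1×0.11 + 174.3×0.09 + 137.1×0.05 = 38.231 m^2.
Required A₂ = 0.161·534.534/1.54 = 55.883 sabins.
ΔA needed = 55.883 − 38.231 = 17.652 sabins.
Each m^2 of panel replacing the ceiling (wood plank ceiling) adds (0.83 − 0.11) = 0.72 sabins.
Panel area = 17.652 / 0.72 = 24.5 m^2.

24.5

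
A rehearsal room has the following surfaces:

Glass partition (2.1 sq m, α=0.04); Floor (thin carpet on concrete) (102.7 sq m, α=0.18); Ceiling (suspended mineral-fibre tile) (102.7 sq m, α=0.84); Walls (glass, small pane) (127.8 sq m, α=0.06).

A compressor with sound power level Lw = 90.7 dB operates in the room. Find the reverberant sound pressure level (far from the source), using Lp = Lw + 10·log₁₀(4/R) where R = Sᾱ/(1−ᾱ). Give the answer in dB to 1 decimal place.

74.4 dB

A = 112.506 sabins; S = 335.3 sq m.
ᾱ = 112.506/335.3 = 0.3355; R = Sᾱ/(1−ᾱ) = 112.506/(1−0.3355) = 169.309 sq m.
Lp = Lw + 10 log₁₀(4/R) = 90.7 -16.27 = 74.4 dB.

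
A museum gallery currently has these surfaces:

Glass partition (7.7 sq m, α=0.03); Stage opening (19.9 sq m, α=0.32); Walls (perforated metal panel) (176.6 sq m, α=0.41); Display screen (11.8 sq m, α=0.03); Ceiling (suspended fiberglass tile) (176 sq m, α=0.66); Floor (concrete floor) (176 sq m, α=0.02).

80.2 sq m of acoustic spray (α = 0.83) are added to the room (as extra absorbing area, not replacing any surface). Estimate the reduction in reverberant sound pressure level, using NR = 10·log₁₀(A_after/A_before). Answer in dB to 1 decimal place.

A_before = Σ Sᵢαᵢ = 7.7*0.03 + 19.9*0.32 + 176.6*0.41 + 11.8*0.03 + 176*0.66 + 176*0.02 = 199.039 sabins.
Added absorption = 80.2 × 0.83 = 66.566 sabins.
New total A_after = 265.605 sabins.
Reduction = 10 log₁₀(A_after/A_before) = 10 log₁₀(1.3344) = 1.3 dB.

1.3 dB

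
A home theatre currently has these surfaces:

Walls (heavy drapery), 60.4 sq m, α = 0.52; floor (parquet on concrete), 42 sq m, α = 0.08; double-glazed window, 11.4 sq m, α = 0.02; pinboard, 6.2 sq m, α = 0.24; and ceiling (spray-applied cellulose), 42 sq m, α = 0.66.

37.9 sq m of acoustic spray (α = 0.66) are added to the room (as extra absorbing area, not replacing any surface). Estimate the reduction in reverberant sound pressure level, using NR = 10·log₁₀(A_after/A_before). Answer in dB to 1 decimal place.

Summing Sᵢαᵢ: 31.408 + 3.360 + 0.228 + 1.488 + 27.720 → A_before = 64.204 sabins.
Added absorption = 37.9 × 0.66 = 25.014 sabins.
A_after = 64.204 + 25.014 = 89.218 sabins.
NR = 10·log₁₀(89.218/64.204) = 1.4 dB.

1.4 dB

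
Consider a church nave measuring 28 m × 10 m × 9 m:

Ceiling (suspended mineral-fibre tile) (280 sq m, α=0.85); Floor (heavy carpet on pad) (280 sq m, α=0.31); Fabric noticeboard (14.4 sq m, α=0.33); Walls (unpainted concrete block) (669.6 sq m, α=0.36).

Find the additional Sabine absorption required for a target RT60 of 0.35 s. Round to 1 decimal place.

588.6 sabins

Equivalent absorption area: A₁ = 280×0.85 + 280×0.31 + 14.4×0.33 + 669.6×0.36 = 570.608 sq m.
V = 2520 m³. Required absorption A₂ = 0.161 × 2520 / 0.35 = 1159.200 sabins.
ΔA = A₂ − A₁ = 1159.200 − 570.608 = 588.6 sabins.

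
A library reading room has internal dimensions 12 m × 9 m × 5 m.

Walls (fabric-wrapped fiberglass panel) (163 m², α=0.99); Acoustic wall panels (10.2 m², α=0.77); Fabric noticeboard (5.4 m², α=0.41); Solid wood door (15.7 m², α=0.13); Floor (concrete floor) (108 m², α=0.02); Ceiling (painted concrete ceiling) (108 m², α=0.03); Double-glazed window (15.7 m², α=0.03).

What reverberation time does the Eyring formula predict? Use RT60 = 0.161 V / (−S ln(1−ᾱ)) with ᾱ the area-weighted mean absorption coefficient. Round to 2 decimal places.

0.37 s

Total surface area S = 163 + 10.2 + 5.4 + 15.7 + 108 + 108 + 15.7 = 426.0 m².
Σ(Sᵢαᵢ) = 163·0.99 + 10.2·0.77 + 5.4·0.41 + 15.7·0.13 + 108·0.02 + 108·0.03 + 15.7·0.03 = 179.350.
Mean coefficient ᾱ = A/S = 0.4210.
−S·ln(1−ᾱ) = −426.0 × ln(1 − 0.4210) = 232.789.
V = 12 × 9 × 5 = 540 m³.
T = 0.161·V/[−S·ln(1−ᾱ)] = 0.161·540/232.789 = 0.37 s.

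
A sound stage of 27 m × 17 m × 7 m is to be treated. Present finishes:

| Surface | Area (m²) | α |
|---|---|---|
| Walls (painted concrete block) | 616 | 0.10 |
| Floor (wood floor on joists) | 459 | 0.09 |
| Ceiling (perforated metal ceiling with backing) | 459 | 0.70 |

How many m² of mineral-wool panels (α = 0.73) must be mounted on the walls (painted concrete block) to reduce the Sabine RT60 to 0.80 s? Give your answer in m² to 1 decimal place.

353.0

A₁ = Σ Sᵢαᵢ = 616·0.10 + 459·0.09 + 459·0.70 = 424.210 sabins.
V = 3213 m³. Target absorption A₂ = 0.161 × 3213 / 0.80 = 646.616 sabins.
ΔA needed = 646.616 − 424.210 = 222.406 sabins.
Net gain per m²: Δα = 0.73 − 0.10 = 0.63.
Area = ΔA/Δα = 222.406/0.63 = 353.0 m².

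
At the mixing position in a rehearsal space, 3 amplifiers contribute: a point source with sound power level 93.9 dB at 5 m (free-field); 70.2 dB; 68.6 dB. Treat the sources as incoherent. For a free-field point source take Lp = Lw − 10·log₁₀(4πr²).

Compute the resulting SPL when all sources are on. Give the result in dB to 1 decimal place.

74.1 dB

Source at 5 m: Lp = 93.9 − 10·log₁₀(4π·5²) = 93.9 − 10·log₁₀(314.159) = 68.9 dB.
Converting to relative power and adding: 10^(68.9/10) + 10^(70.2/10) + 10^(68.6/10) = 2.548e+07.
L_total = 10·log₁₀(2.548e+07) = 74.1 dB.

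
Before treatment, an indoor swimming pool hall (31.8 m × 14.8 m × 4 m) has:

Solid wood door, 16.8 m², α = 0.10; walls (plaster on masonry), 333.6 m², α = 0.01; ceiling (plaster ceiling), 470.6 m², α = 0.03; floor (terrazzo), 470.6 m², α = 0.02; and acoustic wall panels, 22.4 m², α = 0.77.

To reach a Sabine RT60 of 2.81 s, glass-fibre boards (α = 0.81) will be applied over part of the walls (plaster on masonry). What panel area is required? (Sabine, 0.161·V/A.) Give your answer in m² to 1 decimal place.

77.6

Equivalent absorption area: A₁ = 16.8*0.10 + 333.6*0.01 + 470.6*0.03 + 470.6*0.02 + 22.4*0.77 = 45.794 m².
V = 1882.56 m³. Target absorption A₂ = 0.161 × 1882.56 / 2.81 = 107.862 sabins.
ΔA needed = 107.862 − 45.794 = 62.068 sabins.
Net gain per m²: Δα = 0.81 − 0.01 = 0.80.
Area = ΔA/Δα = 62.068/0.80 = 77.6 m².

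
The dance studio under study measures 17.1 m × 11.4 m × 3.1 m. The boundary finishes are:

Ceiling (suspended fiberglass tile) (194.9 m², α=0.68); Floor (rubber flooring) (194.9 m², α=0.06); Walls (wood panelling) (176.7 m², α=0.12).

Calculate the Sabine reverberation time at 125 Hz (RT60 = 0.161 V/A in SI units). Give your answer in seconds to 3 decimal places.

A = Σ Sᵢαᵢ = 194.9·0.68 + 194.9·0.06 + 176.7·0.12 = 165.430 sabins.
Volume V = 17.1 × 11.4 × 3.1 = 604.314 m³.
T = 0.161 V/A = 0.161·604.314/165.430 = 0.588 s.

0.588 s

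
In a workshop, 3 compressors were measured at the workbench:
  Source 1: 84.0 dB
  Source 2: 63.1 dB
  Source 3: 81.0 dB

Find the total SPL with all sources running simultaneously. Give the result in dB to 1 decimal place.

85.8 dB

Σ 10^(Lᵢ/10) = 3.791e+08.
L_total = 10·log₁₀(3.791e+08) = 85.8 dB.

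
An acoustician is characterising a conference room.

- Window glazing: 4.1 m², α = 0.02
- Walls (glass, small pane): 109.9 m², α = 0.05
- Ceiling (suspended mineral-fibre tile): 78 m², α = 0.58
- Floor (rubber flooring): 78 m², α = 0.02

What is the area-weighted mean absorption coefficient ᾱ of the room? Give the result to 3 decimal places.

Total surface area S = 270.0 m².
A = 4.1·0.02 + 109.9·0.05 + 78·0.58 + 78·0.02 = 52.377 sabins.
ᾱ = 52.377 / 270.0 = 0.194.

0.194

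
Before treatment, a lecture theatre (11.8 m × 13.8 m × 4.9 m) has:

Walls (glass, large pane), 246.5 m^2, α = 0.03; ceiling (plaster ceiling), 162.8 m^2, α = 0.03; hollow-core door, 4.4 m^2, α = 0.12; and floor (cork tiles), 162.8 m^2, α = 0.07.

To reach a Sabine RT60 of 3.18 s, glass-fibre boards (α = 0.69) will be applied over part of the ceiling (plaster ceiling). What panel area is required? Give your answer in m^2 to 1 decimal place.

24.5

Summing Sᵢαᵢ: 7.395 + 4.884 + 0.528 + 11.396 → A₁ = 24.203 sabins.
V = 797.916 m³. Target absorption A₂ = 0.161 × 797.916 / 3.18 = 40.398 sabins.
Absorption to add: 40.398 − 24.203 = 16.195 sabins.
Each m^2 of panel replacing the ceiling (plaster ceiling) adds (0.69 − 0.03) = 0.66 sabins.
Area = ΔA/Δα = 16.195/0.66 = 24.5 m^2.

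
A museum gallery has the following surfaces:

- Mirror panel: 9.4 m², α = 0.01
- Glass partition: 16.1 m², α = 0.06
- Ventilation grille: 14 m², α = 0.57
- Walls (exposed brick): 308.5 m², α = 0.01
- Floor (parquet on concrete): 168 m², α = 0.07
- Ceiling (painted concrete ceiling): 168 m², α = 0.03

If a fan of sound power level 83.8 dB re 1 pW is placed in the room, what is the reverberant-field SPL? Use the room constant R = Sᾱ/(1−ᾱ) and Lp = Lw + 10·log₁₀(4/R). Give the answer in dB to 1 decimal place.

Σ(Sᵢαᵢ) = 9.4·0.01 + 16.1·0.06 + 14·0.57 + 308.5·0.01 + 168·0.07 + 168·0.03 = 28.925; total area S = 684.0 m².
ᾱ = 28.925/684.0 = 0.0423; R = Sᾱ/(1−ᾱ) = 28.925/(1−0.0423) = 30.203 m².
Lp = Lw + 10 log₁₀(4/R) = 83.8 -8.78 = 75.0 dB.

75.0 dB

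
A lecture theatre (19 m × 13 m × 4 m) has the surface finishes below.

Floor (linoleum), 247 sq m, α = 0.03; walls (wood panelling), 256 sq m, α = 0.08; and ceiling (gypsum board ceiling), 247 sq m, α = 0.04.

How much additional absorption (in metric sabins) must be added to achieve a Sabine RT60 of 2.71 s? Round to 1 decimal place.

Total absorption A₁ = 247×0.03 + 256×0.08 + 247×0.04
  = 7.410 + 20.480 + 9.880 = 37.770 sq m sabins.
V = 988 m³. Required absorption A₂ = 0.161 × 988 / 2.71 = 58.697 sabins.
Shortfall: 58.697 − 37.770 = 20.9 sabins.

20.9 sabins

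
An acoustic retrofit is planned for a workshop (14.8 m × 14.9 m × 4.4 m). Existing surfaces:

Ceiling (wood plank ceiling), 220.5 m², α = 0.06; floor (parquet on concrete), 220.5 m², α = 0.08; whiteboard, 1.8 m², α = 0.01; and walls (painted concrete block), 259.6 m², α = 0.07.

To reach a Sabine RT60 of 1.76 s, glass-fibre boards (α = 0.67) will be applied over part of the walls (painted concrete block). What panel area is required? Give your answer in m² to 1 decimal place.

66.2

A₁ = Σ Sᵢαᵢ = 220.5×0.06 + 220.5×0.08 + 1.8×0.01 + 259.6×0.07 = 49.060 sabins.
Required A₂ = 0.161·970.288/1.76 = 88.759 sabins.
ΔA needed = 88.759 − 49.060 = 39.699 sabins.
Each m² of panel replacing the walls (painted concrete block) adds (0.67 − 0.07) = 0.60 sabins.
Panel area = 39.699 / 0.60 = 66.2 m².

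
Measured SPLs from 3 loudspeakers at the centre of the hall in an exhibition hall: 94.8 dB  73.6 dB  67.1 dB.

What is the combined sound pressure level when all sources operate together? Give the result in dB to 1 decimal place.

Converting to relative power and adding: 10^(94.8/10) + 10^(73.6/10) + 10^(67.1/10) = 3.048e+09.
L_total = 10·log₁₀(3.048e+09) = 94.8 dB.

94.8 dB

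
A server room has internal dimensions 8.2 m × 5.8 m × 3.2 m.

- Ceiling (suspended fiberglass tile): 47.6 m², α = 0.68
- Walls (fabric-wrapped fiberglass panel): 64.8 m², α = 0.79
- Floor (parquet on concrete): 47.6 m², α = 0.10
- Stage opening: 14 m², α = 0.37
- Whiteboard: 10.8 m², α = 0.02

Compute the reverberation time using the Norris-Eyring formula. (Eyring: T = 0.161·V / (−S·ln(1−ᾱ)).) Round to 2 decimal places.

0.19 seconds

S = Σ Sᵢ = 184.8 m².
Σ(Sᵢαᵢ) = 47.6·0.68 + 64.8·0.79 + 47.6·0.10 + 14·0.37 + 10.8·0.02 = 93.716.
Mean coefficient ᾱ = A/S = 0.5071.
Eyring denominator: −S ln(1−ᾱ) = 130.737.
V = 8.2 × 5.8 × 3.2 = 152.192 m³.
RT60 = 0.161 × 152.192 / 130.737 = 0.19 s.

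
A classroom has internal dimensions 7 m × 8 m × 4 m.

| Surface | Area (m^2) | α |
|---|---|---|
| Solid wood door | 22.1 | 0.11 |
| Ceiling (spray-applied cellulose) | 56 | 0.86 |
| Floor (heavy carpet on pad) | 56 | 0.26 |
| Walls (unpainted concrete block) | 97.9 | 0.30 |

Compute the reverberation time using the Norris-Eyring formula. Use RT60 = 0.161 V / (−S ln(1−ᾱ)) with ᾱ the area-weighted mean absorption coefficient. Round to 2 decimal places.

0.30 seconds

S = Σ Sᵢ = 232.0 m^2.
Σ(Sᵢαᵢ) = 22.1×0.11 + 56×0.86 + 56×0.26 + 97.9×0.30 = 94.521.
ᾱ = 94.521 / 232.0 = 0.4074.
−S·ln(1−ᾱ) = −232.0 × ln(1 − 0.4074) = 121.391.
V = 7 × 8 × 4 = 224 m³.
RT60 = 0.161 × 224 / 121.391 = 0.30 s.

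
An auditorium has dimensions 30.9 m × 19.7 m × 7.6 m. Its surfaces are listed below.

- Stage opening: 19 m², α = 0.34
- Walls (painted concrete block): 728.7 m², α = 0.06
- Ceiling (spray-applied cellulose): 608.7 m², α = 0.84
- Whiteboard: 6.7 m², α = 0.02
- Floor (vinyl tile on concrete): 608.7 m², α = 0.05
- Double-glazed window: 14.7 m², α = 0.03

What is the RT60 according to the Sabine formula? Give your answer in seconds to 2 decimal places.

1.26 seconds

Total absorption A = 19*0.34 + 728.7*0.06 + 608.7*0.84 + 6.7*0.02 + 608.7*0.05 + 14.7*0.03
  = 6.460 + 43.722 + 511.308 + 0.134 + 30.435 + 0.441 = 592.500 m² sabins.
Room volume: 4626.348 m³.
Sabine: RT60 = 0.161 × 4626.348 / 592.500 = 1.26 s.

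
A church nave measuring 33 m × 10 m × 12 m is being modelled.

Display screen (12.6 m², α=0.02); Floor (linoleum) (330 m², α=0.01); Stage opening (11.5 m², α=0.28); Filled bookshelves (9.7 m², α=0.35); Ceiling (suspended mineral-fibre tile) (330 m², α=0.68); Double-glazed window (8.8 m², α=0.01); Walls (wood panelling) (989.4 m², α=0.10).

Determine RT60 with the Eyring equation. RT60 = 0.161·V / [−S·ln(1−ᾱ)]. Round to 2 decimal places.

1.72 s

S = Σ Sᵢ = 1692.0 m².
Absorption A = 12.6·0.02 + 330·0.01 + 11.5·0.28 + 9.7·0.35 + 330·0.68 + 8.8·0.01 + 989.4·0.10 = 333.595 sabins.
ᾱ = 333.595 / 1692.0 = 0.1972.
−S·ln(1−ᾱ) = −1692.0 × ln(1 − 0.1972) = 371.647.
V = 33 × 10 × 12 = 3960 m³.
T = 0.161·V/[−S·ln(1−ᾱ)] = 0.161·3960/371.647 = 1.72 s.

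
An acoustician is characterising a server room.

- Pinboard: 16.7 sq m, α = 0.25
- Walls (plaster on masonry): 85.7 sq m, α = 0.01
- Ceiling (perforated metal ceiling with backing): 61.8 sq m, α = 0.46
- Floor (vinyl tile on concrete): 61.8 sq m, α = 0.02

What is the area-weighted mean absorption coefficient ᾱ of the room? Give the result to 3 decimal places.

Total surface area S = 226.0 sq m.
Σ(Sᵢαᵢ) = 16.7*0.25 + 85.7*0.01 + 61.8*0.46 + 61.8*0.02 = 34.696.
ᾱ = A/S = 0.154.

0.154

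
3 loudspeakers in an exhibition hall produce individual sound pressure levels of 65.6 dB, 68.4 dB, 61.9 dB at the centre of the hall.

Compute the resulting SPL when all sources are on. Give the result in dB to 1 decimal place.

Σ 10^(Lᵢ/10) = 1.21e+07.
L_total = 10·log₁₀(1.21e+07) = 70.8 dB.

70.8 dB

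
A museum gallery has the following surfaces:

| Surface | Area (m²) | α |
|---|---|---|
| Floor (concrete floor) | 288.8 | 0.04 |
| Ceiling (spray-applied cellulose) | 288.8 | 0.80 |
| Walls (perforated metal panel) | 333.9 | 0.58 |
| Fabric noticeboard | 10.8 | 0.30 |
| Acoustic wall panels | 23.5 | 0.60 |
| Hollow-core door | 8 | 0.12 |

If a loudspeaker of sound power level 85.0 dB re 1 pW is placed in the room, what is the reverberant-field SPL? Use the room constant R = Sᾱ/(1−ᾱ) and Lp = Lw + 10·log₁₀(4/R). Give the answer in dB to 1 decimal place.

Σ(Sᵢαᵢ) = 288.8·0.04 + 288.8·0.80 + 333.9·0.58 + 10.8·0.30 + 23.5·0.60 + 8·0.12 = 454.554; total area S = 953.8 m².
ᾱ = 454.554/953.8 = 0.4766; R = Sᾱ/(1−ᾱ) = 454.554/(1−0.4766) = 868.464 m².
Lp = Lw + 10 log₁₀(4/R) = 85.0 -23.37 = 61.6 dB.

61.6 dB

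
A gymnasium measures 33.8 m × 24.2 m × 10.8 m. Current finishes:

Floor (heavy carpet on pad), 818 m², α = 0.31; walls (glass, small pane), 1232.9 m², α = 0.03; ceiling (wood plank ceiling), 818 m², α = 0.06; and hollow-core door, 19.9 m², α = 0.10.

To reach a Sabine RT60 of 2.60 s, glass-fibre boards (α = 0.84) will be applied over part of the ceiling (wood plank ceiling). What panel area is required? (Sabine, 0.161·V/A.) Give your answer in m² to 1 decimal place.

Total absorption A₁ = 818·0.31 + 1232.9·0.03 + 818·0.06 + 19.9·0.10
  = 253.580 + 36.987 + 49.080 + 1.990 = 341.637 m² sabins.
V = 8833.968 m³. Target absorption A₂ = 0.161 × 8833.968 / 2.60 = 547.026 sabins.
ΔA needed = 547.026 − 341.637 = 205.389 sabins.
Net gain per m²: Δα = 0.84 − 0.06 = 0.78.
Area = ΔA/Δα = 205.389/0.78 = 263.3 m².

263.3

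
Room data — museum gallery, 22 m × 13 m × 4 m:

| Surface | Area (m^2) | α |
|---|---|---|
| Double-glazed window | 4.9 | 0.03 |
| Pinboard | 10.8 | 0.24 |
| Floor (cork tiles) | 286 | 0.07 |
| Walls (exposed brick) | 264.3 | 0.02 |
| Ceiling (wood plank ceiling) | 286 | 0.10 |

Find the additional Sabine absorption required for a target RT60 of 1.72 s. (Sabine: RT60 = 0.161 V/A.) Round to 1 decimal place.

Equivalent absorption area: A₁ = 4.9*0.03 + 10.8*0.24 + 286*0.07 + 264.3*0.02 + 286*0.10 = 56.645 m^2.
Target A₂ = 0.161·1144/1.72 = 107.084 sabins (V = 1144 m³).
Additional absorption ΔA = 107.084 − 56.645 = 50.4 sabins.

50.4 sabins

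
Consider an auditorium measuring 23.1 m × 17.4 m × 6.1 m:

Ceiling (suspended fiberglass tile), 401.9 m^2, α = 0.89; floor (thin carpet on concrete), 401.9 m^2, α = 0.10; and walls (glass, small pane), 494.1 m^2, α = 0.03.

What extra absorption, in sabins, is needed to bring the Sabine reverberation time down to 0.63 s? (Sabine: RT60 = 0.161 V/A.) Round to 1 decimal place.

A₁ = Σ Sᵢαᵢ = 401.9*0.89 + 401.9*0.10 + 494.1*0.03 = 412.704 sabins.
Target A₂ = 0.161·2451.834/0.63 = 626.580 sabins (V = 2451.834 m³).
Additional absorption ΔA = 626.580 − 412.704 = 213.9 sabins.

213.9 sabins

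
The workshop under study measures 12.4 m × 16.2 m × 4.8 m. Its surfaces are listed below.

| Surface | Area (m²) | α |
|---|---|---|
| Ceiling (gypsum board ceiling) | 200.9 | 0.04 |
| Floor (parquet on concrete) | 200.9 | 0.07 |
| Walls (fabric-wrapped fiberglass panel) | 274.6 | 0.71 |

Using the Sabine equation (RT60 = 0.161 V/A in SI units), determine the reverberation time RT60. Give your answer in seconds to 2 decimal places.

0.72 sec

Equivalent absorption area: A = 200.9·0.04 + 200.9·0.07 + 274.6·0.71 = 217.065 m².
Room volume: 964.224 m³.
T = 0.161 V/A = 0.161·964.224/217.065 = 0.72 s.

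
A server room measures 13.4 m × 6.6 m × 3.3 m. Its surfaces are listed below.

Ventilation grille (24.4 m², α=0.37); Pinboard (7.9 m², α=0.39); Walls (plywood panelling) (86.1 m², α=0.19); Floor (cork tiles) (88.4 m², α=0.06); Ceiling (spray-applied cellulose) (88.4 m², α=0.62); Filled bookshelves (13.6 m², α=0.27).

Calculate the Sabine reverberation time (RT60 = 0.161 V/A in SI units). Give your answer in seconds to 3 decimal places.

Summing Sᵢαᵢ: 9.028 + 3.081 + 16.359 + 5.304 + 54.808 + 3.672 → A = 92.252 sabins.
V = 13.4·6.6·3.3 = 291.852 m³.
RT60 = 0.161 · V / A = 0.161 × 291.852 / 92.252 = 0.509 s.

0.509 s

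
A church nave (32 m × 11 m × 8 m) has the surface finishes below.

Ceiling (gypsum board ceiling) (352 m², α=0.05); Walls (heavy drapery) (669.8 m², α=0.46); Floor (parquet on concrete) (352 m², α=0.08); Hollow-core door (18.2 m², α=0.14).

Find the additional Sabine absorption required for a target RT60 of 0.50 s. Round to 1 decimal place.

550.3 sabins

Equivalent absorption area: A₁ = 352*0.05 + 669.8*0.46 + 352*0.08 + 18.2*0.14 = 356.416 m².
For T = 0.50 s, need A₂ = 0.161·V/T = 0.161·2816/0.50 = 906.752 sabins.
ΔA = A₂ − A₁ = 906.752 − 356.416 = 550.3 sabins.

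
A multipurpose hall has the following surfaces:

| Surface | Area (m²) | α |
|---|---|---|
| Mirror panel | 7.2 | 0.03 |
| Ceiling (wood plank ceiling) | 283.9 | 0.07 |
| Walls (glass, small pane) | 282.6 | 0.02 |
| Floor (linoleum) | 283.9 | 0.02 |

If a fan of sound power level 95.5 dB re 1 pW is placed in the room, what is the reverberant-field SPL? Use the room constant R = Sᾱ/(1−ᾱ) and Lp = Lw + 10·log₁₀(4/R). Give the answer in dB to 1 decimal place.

Σ(Sᵢαᵢ) = 7.2·0.03 + 283.9·0.07 + 282.6·0.02 + 283.9·0.02 = 31.419; total area S = 857.6 m².
ᾱ = 31.419/857.6 = 0.0366; R = Sᾱ/(1−ᾱ) = 31.419/(1−0.0366) = 32.613 m².
Lp = 95.5 + 10·log₁₀(4/32.613) = 95.5 + (-9.11) = 86.4 dB.

86.4 dB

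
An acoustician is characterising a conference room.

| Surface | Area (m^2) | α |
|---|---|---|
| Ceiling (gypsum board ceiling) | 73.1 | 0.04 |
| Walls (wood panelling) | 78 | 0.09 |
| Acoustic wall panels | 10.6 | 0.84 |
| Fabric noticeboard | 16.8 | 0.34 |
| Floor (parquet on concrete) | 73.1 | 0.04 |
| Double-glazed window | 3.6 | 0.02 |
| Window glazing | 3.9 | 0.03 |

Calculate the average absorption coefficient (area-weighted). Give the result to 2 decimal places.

0.11

S = Σ Sᵢ = 73.1 + 78 + 10.6 + 16.8 + 73.1 + 3.6 + 3.9 = 259.1 m^2.
A = 73.1×0.04 + 78×0.09 + 10.6×0.84 + 16.8×0.34 + 73.1×0.04 + 3.6×0.02 + 3.9×0.03 = 27.673 sabins.
ᾱ = 27.673 / 259.1 = 0.11.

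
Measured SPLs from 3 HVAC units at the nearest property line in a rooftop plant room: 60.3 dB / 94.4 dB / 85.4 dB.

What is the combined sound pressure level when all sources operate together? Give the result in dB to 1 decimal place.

94.9 dB

Sum in the linear (power) domain: Σ 10^(Lᵢ/10) = 10^(60.3/10) + 10^(94.4/10) + 10^(85.4/10) = 3.102e+09.
Combined level = 10 log₁₀(3.102e+09) = 94.9 dB.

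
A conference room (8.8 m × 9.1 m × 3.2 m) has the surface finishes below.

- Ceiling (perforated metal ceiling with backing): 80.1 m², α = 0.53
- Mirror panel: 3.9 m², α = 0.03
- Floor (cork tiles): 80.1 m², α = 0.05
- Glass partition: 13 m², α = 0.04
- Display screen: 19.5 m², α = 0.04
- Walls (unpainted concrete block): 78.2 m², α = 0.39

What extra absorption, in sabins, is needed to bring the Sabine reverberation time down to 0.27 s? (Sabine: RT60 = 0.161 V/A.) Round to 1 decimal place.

74.4 sabins

Summing Sᵢαᵢ: 42.453 + 0.117 + 4.005 + 0.520 + 0.780 + 30.498 → A₁ = 78.373 sabins.
V = 256.256 m³. Required absorption A₂ = 0.161 × 256.256 / 0.27 = 152.805 sabins.
Shortfall: 152.805 − 78.373 = 74.4 sabins.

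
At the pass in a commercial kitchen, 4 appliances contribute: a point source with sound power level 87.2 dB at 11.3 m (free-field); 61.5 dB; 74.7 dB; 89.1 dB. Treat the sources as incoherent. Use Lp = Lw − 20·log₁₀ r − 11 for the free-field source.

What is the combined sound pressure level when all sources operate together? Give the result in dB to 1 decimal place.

89.3 dB

Source at 11.3 m: Lp = 87.2 − 20·log₁₀(11.3) − 11 = 55.1 dB.
Sum in the linear (power) domain: Σ 10^(Lᵢ/10) = 10^(55.1/10) + 10^(61.5/10) + 10^(74.7/10) + 10^(89.1/10) = 8.441e+08.
Combined level = 10 log₁₀(8.441e+08) = 89.3 dB.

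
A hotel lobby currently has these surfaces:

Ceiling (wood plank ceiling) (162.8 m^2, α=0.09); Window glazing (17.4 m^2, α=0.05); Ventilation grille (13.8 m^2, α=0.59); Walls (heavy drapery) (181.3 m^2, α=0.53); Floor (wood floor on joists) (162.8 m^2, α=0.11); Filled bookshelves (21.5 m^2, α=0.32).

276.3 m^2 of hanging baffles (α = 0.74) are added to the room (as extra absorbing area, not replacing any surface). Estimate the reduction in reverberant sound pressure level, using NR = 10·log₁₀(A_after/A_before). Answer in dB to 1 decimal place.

Equivalent absorption area: A_before = 162.8×0.09 + 17.4×0.05 + 13.8×0.59 + 181.3×0.53 + 162.8×0.11 + 21.5×0.32 = 144.541 m^2.
Treatment contributes 276.3·0.74 = 204.462 sabins.
New total A_after = 349.003 sabins.
NR = 10·log₁₀(349.003/144.541) = 3.8 dB.

3.8 dB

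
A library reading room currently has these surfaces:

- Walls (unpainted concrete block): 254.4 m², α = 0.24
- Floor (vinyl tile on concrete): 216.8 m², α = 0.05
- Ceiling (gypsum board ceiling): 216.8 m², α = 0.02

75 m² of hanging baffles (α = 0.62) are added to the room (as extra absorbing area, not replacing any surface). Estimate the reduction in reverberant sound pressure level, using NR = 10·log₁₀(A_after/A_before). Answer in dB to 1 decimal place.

Summing Sᵢαᵢ: 61.056 + 10.840 + 4.336 → A_before = 76.232 sabins.
Treatment contributes 75·0.62 = 46.500 sabins.
New total A_after = 122.732 sabins.
Reduction = 10 log₁₀(A_after/A_before) = 10 log₁₀(1.6100) = 2.1 dB.

2.1 dB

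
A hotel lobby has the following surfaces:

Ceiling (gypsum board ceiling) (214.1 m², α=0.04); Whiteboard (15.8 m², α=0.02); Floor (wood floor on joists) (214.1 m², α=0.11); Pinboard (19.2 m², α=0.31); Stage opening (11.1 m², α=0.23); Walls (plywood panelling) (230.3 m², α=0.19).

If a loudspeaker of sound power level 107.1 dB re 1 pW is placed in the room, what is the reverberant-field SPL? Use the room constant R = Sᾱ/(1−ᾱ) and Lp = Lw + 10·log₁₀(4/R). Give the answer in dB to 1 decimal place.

A = 84.693 sabins; S = 704.6 m².
ᾱ = 0.1202, so room constant R = A/(1−ᾱ) = 96.264 m².
Lp = 107.1 + 10·log₁₀(4/96.264) = 107.1 + (-13.81) = 93.3 dB.

93.3 dB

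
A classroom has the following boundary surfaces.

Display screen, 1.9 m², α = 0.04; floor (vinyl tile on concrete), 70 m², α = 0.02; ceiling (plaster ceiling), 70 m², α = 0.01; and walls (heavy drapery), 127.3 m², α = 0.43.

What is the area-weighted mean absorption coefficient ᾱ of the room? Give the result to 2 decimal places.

0.21

Total surface area S = 269.2 m².
Weighted sum Σ Sα = 56.915.
ᾱ = 56.915 / 269.2 = 0.21.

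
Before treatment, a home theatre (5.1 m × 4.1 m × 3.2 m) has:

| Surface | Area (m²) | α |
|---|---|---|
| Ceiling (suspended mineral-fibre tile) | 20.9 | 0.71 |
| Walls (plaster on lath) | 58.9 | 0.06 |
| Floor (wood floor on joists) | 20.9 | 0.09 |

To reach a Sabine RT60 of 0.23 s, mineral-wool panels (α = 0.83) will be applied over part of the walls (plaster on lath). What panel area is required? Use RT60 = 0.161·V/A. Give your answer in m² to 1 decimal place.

A₁ = Σ Sᵢαᵢ = 20.9×0.71 + 58.9×0.06 + 20.9×0.09 = 20.254 sabins.
V = 66.912 m³. Target absorption A₂ = 0.161 × 66.912 / 0.23 = 46.838 sabins.
Absorption to add: 46.838 − 20.254 = 26.584 sabins.
Each m² of panel replacing the walls (plaster on lath) adds (0.83 − 0.06) = 0.77 sabins.
Panel area = 26.584 / 0.77 = 34.5 m².

34.5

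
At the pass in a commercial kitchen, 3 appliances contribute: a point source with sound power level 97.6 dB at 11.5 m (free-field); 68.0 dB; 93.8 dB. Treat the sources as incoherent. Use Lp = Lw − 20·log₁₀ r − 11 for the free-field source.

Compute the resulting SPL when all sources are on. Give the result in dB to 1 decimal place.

93.8 dB

Source at 11.5 m: Lp = 97.6 − 20·log₁₀(11.5) − 11 = 65.4 dB.
Σ 10^(Lᵢ/10) = 2.409e+09.
Combined level = 10 log₁₀(2.409e+09) = 93.8 dB.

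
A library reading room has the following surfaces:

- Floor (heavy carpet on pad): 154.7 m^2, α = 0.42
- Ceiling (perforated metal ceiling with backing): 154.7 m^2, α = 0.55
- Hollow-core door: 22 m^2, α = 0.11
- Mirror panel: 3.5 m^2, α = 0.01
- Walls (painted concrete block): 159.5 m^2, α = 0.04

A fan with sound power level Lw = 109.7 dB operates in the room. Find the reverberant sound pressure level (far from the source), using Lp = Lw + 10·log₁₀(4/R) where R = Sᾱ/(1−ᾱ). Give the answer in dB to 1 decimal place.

92.0 dB

Σ(Sᵢαᵢ) = 154.7·0.42 + 154.7·0.55 + 22·0.11 + 3.5·0.01 + 159.5·0.04 = 158.894; total area S = 494.4 m^2.
ᾱ = 158.894/494.4 = 0.3214; R = Sᾱ/(1−ᾱ) = 158.894/(1−0.3214) = 234.150 m^2.
Lp = 109.7 + 10·log₁₀(4/234.150) = 109.7 + (-17.67) = 92.0 dB.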